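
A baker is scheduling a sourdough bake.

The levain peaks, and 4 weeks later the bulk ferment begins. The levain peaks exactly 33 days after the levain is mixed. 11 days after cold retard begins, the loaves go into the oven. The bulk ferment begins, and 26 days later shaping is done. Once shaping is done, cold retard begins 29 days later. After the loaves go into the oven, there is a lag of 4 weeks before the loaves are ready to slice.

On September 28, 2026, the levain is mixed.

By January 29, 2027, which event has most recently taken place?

The levain is mixed: Sep 28, 2026.
The levain peaks: Sep 28, 2026 + 33 days = Oct 31, 2026.
The bulk ferment begins: Oct 31, 2026 + 4 weeks = Nov 28, 2026.
Shaping is done: Nov 28, 2026 + 26 days = Dec 24, 2026.
Cold retard begins: Dec 24, 2026 + 29 days = Jan 22, 2027.
The loaves go into the oven: Jan 22, 2027 + 11 days = Feb 2, 2027.
The loaves are ready to slice: Feb 2, 2027 + 4 weeks = Mar 2, 2027.
Jan 29, 2027 falls between when cold retard begins (Jan 22, 2027) and when the loaves go into the oven (Feb 2, 2027).

Cold retard begins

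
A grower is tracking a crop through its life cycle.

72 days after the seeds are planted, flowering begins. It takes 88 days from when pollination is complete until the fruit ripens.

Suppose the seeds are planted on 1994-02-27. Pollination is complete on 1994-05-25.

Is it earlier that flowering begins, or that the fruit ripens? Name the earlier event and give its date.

The seeds are planted: Feb 27, 1994.
Flowering begins: Feb 27, 1994 + 72 days = May 10, 1994.
Pollination is complete: May 25, 1994.
The fruit ripens: May 25, 1994 + 88 days = Aug 21, 1994.
Comparing: flowering begins on May 10, 1994 vs the fruit ripens on Aug 21, 1994. Earlier: flowering begins.

Flowering begins — 1994-05-10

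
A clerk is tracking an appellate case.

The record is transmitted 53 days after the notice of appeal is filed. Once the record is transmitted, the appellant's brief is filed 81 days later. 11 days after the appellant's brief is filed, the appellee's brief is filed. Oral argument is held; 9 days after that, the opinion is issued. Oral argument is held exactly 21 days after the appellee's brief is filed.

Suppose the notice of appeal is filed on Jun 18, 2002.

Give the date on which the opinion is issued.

Dec 10, 2002

The notice of appeal is filed: Jun 18, 2002.
The record is transmitted: Jun 18, 2002 + 53 days = Aug 10, 2002.
The appellant's brief is filed: Aug 10, 2002 + 81 days = Oct 30, 2002.
The appellee's brief is filed: Oct 30, 2002 + 11 days = Nov 10, 2002.
Oral argument is held: Nov 10, 2002 + 21 days = Dec 1, 2002.
The opinion is issued: Dec 1, 2002 + 9 days = Dec 10, 2002.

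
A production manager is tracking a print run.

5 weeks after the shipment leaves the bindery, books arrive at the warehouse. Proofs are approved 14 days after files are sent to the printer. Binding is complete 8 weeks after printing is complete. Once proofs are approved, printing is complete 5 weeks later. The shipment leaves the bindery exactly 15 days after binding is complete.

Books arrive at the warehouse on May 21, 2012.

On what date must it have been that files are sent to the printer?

Books arrive at the warehouse: May 21, 2012.
The shipment leaves the bindery: May 21, 2012 − 5 weeks = Apr 16, 2012.
Binding is complete: Apr 16, 2012 − 15 days = Apr 1, 2012.
Printing is complete: Apr 1, 2012 − 8 weeks = Feb 5, 2012.
Proofs are approved: Feb 5, 2012 − 5 weeks = Jan 1, 2012.
Files are sent to the printer: Jan 1, 2012 − 14 days = Dec 18, 2011.

December 18, 2011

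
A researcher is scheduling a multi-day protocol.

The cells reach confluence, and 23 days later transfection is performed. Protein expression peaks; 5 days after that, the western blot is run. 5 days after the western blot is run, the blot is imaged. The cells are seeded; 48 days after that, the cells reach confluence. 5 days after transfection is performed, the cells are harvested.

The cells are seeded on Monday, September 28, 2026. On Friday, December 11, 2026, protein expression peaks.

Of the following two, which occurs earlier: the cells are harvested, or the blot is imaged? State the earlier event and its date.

The cells are harvested — Sunday, December 13, 2026

The cells are seeded: Sep 28, 2026.
The cells reach confluence: Sep 28, 2026 + 48 days = Nov 15, 2026.
Transfection is performed: Nov 15, 2026 + 23 days = Dec 8, 2026.
The cells are harvested: Dec 8, 2026 + 5 days = Dec 13, 2026.
Protein expression peaks: Dec 11, 2026.
The western blot is run: Dec 11, 2026 + 5 days = Dec 16, 2026.
The blot is imaged: Dec 16, 2026 + 5 days = Dec 21, 2026.
Comparing: the cells are harvested on Dec 13, 2026 vs the blot is imaged on Dec 21, 2026. Earlier: the cells are harvested.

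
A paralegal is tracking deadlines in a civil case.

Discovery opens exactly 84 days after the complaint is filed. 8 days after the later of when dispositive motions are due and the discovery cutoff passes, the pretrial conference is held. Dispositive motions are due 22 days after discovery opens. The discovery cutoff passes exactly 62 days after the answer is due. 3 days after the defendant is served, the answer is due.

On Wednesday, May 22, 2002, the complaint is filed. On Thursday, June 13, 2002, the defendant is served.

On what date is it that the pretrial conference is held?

The complaint is filed: May 22, 2002.
Discovery opens: May 22, 2002 + 84 days = Aug 14, 2002.
Dispositive motions are due: Aug 14, 2002 + 22 days = Sep 5, 2002.
The defendant is served: Jun 13, 2002.
The answer is due: Jun 13, 2002 + 3 days = Jun 16, 2002.
The discovery cutoff passes: Jun 16, 2002 + 62 days = Aug 17, 2002.
Both prerequisites met — dispositive motions are due (Sep 5, 2002), the discovery cutoff passes (Aug 17, 2002); the later is Sep 5, 2002.
The pretrial conference is held: Sep 5, 2002 + 8 days = Sep 13, 2002.

Friday, September 13, 2002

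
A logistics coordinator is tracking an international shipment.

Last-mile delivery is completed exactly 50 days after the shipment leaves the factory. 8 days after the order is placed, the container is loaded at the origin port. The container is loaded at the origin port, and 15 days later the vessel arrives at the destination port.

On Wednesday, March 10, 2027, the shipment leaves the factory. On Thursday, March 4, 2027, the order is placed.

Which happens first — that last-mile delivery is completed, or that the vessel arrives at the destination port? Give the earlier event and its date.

The shipment leaves the factory: Mar 10, 2027.
Last-mile delivery is completed: Mar 10, 2027 + 50 days = Apr 29, 2027.
The order is placed: Mar 4, 2027.
The container is loaded at the origin port: Mar 4, 2027 + 8 days = Mar 12, 2027.
The vessel arrives at the destination port: Mar 12, 2027 + 15 days = Mar 27, 2027.
Comparing: last-mile delivery is completed on Apr 29, 2027 vs the vessel arrives at the destination port on Mar 27, 2027. Earlier: the vessel arrives at the destination port.

The vessel arrives at the destination port — Saturday, March 27, 2027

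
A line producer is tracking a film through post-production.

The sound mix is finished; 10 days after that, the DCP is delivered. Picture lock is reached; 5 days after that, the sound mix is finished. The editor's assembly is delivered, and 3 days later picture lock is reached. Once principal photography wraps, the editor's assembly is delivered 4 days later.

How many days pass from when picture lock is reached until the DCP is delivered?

15 days

Causal path: picture lock is reached → the sound mix is finished → the DCP is delivered.
Total delay along the path: 5 + 10 = 15 days.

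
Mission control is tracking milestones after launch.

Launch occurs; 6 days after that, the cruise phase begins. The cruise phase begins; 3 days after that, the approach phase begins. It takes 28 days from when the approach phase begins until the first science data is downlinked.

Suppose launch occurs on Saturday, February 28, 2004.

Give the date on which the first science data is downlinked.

Monday, April 5, 2004

Launch occurs: Feb 28, 2004.
The cruise phase begins: Feb 28, 2004 + 6 days = Mar 5, 2004.
The approach phase begins: Mar 5, 2004 + 3 days = Mar 8, 2004.
The first science data is downlinked: Mar 8, 2004 + 28 days = Apr 5, 2004.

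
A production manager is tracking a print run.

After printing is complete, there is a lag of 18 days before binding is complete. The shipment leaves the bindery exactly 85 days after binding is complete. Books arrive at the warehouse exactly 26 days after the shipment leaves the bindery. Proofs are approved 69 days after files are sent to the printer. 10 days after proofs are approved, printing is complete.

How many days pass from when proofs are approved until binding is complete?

Causal path: proofs are approved → printing is complete → binding is complete.
Total delay along the path: 10 + 18 = 28 days.

28 days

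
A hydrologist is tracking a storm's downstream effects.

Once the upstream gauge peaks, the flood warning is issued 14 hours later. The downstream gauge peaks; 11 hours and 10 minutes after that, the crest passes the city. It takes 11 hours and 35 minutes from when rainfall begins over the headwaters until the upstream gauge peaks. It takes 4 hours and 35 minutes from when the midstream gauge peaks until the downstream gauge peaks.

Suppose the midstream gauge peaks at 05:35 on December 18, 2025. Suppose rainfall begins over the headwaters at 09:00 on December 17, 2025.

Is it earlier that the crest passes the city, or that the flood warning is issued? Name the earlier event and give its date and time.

The midstream gauge peaks: 05:35 Dec 18, 2025.
The downstream gauge peaks: 05:35 Dec 18, 2025 + 4h35m = 10:10 Dec 18, 2025.
The crest passes the city: 10:10 Dec 18, 2025 + 11h10m = 21:20 Dec 18, 2025.
Rainfall begins over the headwaters: 09:00 Dec 17, 2025.
The upstream gauge peaks: 09:00 Dec 17, 2025 + 11h35m = 20:35 Dec 17, 2025.
The flood warning is issued: 20:35 Dec 17, 2025 + 14h = 10:35 Dec 18, 2025.
Comparing: the crest passes the city at 21:20 Dec 18, 2025 vs the flood warning is issued at 10:35 Dec 18, 2025. Earlier: the flood warning is issued.

The flood warning is issued — 10:35 on December 18, 2025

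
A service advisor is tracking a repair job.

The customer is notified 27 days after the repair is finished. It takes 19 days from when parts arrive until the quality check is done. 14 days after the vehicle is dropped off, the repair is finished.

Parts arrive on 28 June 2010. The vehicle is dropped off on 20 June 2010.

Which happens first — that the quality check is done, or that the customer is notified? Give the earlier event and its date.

Parts arrive: Jun 28, 2010.
The quality check is done: Jun 28, 2010 + 19 days = Jul 17, 2010.
The vehicle is dropped off: Jun 20, 2010.
The repair is finished: Jun 20, 2010 + 14 days = Jul 4, 2010.
The customer is notified: Jul 4, 2010 + 27 days = Jul 31, 2010.
Comparing: the quality check is done on Jul 17, 2010 vs the customer is notified on Jul 31, 2010. Earlier: the quality check is done.

The quality check is done — 17 July 2010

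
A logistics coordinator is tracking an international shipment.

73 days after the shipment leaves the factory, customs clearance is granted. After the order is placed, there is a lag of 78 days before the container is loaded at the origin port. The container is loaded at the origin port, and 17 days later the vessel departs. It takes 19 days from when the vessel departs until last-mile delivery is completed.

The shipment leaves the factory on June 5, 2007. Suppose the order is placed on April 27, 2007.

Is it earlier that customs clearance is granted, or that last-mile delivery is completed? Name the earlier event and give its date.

The shipment leaves the factory: Jun 5, 2007.
Customs clearance is granted: Jun 5, 2007 + 73 days = Aug 17, 2007.
The order is placed: Apr 27, 2007.
The container is loaded at the origin port: Apr 27, 2007 + 78 days = Jul 14, 2007.
The vessel departs: Jul 14, 2007 + 17 days = Jul 31, 2007.
Last-mile delivery is completed: Jul 31, 2007 + 19 days = Aug 19, 2007.
Comparing: customs clearance is granted on Aug 17, 2007 vs last-mile delivery is completed on Aug 19, 2007. Earlier: customs clearance is granted.

Customs clearance is granted — August 17, 2007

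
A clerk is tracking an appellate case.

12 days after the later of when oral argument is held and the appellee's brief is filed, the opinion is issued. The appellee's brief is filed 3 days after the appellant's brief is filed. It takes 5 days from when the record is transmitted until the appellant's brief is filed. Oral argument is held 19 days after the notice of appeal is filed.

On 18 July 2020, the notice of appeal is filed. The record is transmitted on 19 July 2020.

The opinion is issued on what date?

The notice of appeal is filed: Jul 18, 2020.
Oral argument is held: Jul 18, 2020 + 19 days = Aug 6, 2020.
The record is transmitted: Jul 19, 2020.
The appellant's brief is filed: Jul 19, 2020 + 5 days = Jul 24, 2020.
The appellee's brief is filed: Jul 24, 2020 + 3 days = Jul 27, 2020.
Both prerequisites met — oral argument is held (Aug 6, 2020), the appellee's brief is filed (Jul 27, 2020); the later is Aug 6, 2020.
The opinion is issued: Aug 6, 2020 + 12 days = Aug 18, 2020.

18 August 2020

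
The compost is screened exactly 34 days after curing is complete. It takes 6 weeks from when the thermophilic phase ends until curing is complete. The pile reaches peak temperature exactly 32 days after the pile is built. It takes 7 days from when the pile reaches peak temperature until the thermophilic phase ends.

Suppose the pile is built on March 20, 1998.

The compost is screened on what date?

July 13, 1998

The pile is built: Mar 20, 1998.
The pile reaches peak temperature: Mar 20, 1998 + 32 days = Apr 21, 1998.
The thermophilic phase ends: Apr 21, 1998 + 7 days = Apr 28, 1998.
Curing is complete: Apr 28, 1998 + 6 weeks = Jun 9, 1998.
The compost is screened: Jun 9, 1998 + 34 days = Jul 13, 1998.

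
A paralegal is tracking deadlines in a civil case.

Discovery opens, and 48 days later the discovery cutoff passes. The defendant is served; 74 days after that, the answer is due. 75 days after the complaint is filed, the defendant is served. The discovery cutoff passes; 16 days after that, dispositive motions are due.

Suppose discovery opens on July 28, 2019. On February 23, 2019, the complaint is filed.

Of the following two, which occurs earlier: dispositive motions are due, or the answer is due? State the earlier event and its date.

The answer is due — July 22, 2019

Discovery opens: Jul 28, 2019.
The discovery cutoff passes: Jul 28, 2019 + 48 days = Sep 14, 2019.
Dispositive motions are due: Sep 14, 2019 + 16 days = Sep 30, 2019.
The complaint is filed: Feb 23, 2019.
The defendant is served: Feb 23, 2019 + 75 days = May 9, 2019.
The answer is due: May 9, 2019 + 74 days = Jul 22, 2019.
Comparing: dispositive motions are due on Sep 30, 2019 vs the answer is due on Jul 22, 2019. Earlier: the answer is due.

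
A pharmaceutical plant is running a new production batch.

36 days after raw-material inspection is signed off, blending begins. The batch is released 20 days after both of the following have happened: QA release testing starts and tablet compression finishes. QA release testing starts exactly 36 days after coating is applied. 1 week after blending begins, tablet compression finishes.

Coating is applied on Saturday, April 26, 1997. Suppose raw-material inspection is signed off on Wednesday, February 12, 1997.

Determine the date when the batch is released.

Saturday, June 21, 1997

Coating is applied: Apr 26, 1997.
QA release testing starts: Apr 26, 1997 + 36 days = Jun 1, 1997.
Raw-material inspection is signed off: Feb 12, 1997.
Blending begins: Feb 12, 1997 + 36 days = Mar 20, 1997.
Tablet compression finishes: Mar 20, 1997 + 1 week = Mar 27, 1997.
Both prerequisites met — QA release testing starts (Jun 1, 1997), tablet compression finishes (Mar 27, 1997); the later is Jun 1, 1997.
The batch is released: Jun 1, 1997 + 20 days = Jun 21, 1997.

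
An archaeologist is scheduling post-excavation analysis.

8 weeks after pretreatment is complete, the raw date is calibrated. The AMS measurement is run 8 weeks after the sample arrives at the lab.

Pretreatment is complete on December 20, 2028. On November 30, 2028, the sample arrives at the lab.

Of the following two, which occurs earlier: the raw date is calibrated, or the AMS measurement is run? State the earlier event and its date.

Pretreatment is complete: Dec 20, 2028.
The raw date is calibrated: Dec 20, 2028 + 8 weeks = Feb 14, 2029.
The sample arrives at the lab: Nov 30, 2028.
The AMS measurement is run: Nov 30, 2028 + 8 weeks = Jan 25, 2029.
Comparing: the raw date is calibrated on Feb 14, 2029 vs the AMS measurement is run on Jan 25, 2029. Earlier: the AMS measurement is run.

The AMS measurement is run — January 25, 2029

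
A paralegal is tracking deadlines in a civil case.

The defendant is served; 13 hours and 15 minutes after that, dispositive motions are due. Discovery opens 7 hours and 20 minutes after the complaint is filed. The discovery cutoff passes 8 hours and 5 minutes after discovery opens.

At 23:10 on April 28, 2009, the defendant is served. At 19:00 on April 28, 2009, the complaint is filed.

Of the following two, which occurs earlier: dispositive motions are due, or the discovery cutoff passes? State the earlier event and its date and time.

The discovery cutoff passes — 10:25 on April 29, 2009

The defendant is served: 23:10 Apr 28, 2009.
Dispositive motions are due: 23:10 Apr 28, 2009 + 13h15m = 12:25 Apr 29, 2009.
The complaint is filed: 19:00 Apr 28, 2009.
Discovery opens: 19:00 Apr 28, 2009 + 7h20m = 02:20 Apr 29, 2009.
The discovery cutoff passes: 02:20 Apr 29, 2009 + 8h05m = 10:25 Apr 29, 2009.
Comparing: dispositive motions are due at 12:25 Apr 29, 2009 vs the discovery cutoff passes at 10:25 Apr 29, 2009. Earlier: the discovery cutoff passes.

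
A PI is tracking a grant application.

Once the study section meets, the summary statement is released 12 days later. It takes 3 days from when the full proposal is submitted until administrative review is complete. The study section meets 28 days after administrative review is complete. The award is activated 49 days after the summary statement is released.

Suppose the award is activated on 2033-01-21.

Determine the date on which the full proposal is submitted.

2032-10-21

The award is activated: Jan 21, 2033.
The summary statement is released: Jan 21, 2033 − 49 days = Dec 3, 2032.
The study section meets: Dec 3, 2032 − 12 days = Nov 21, 2032.
Administrative review is complete: Nov 21, 2032 − 28 days = Oct 24, 2032.
The full proposal is submitted: Oct 24, 2032 − 3 days = Oct 21, 2032.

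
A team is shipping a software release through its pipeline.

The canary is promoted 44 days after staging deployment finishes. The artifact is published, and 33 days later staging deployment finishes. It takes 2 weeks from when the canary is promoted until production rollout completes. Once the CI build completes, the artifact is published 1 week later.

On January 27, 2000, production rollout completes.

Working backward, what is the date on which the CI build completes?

Production rollout completes: Jan 27, 2000.
The canary is promoted: Jan 27, 2000 − 2 weeks = Jan 13, 2000.
Staging deployment finishes: Jan 13, 2000 − 44 days = Nov 30, 1999.
The artifact is published: Nov 30, 1999 − 33 days = Oct 28, 1999.
The CI build completes: Oct 28, 1999 − 1 week = Oct 21, 1999.

October 21, 1999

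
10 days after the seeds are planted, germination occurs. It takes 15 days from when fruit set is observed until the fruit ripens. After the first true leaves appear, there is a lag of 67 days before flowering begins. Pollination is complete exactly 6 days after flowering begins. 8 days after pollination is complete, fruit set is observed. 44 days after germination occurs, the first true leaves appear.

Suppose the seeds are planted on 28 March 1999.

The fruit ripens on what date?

The seeds are planted: Mar 28, 1999.
Germination occurs: Mar 28, 1999 + 10 days = Apr 7, 1999.
The first true leaves appear: Apr 7, 1999 + 44 days = May 21, 1999.
Flowering begins: May 21, 1999 + 67 days = Jul 27, 1999.
Pollination is complete: Jul 27, 1999 + 6 days = Aug 2, 1999.
Fruit set is observed: Aug 2, 1999 + 8 days = Aug 10, 1999.
The fruit ripens: Aug 10, 1999 + 15 days = Aug 25, 1999.

25 August 1999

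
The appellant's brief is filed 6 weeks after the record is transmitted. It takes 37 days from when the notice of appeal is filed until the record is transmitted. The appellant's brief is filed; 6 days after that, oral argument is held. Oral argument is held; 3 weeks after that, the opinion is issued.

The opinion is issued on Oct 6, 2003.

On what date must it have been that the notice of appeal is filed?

Jun 22, 2003

The opinion is issued: Oct 6, 2003.
Oral argument is held: Oct 6, 2003 − 3 weeks = Sep 15, 2003.
The appellant's brief is filed: Sep 15, 2003 − 6 days = Sep 9, 2003.
The record is transmitted: Sep 9, 2003 − 6 weeks = Jul 29, 2003.
The notice of appeal is filed: Jul 29, 2003 − 37 days = Jun 22, 2003.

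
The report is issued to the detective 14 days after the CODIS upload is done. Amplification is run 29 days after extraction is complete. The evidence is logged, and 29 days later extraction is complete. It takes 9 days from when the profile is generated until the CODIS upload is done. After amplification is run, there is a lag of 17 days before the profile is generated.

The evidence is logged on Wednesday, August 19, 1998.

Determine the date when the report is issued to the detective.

The evidence is logged: Aug 19, 1998.
Extraction is complete: Aug 19, 1998 + 29 days = Sep 17, 1998.
Amplification is run: Sep 17, 1998 + 29 days = Oct 16, 1998.
The profile is generated: Oct 16, 1998 + 17 days = Nov 2, 1998.
The CODIS upload is done: Nov 2, 1998 + 9 days = Nov 11, 1998.
The report is issued to the detective: Nov 11, 1998 + 14 days = Nov 25, 1998.

Wednesday, November 25, 1998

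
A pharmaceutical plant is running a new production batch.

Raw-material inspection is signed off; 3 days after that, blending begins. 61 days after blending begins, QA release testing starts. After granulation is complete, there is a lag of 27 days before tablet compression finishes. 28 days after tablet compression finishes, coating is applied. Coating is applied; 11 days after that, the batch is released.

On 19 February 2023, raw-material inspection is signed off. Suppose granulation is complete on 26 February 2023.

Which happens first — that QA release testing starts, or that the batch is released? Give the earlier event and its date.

Raw-material inspection is signed off: Feb 19, 2023.
Blending begins: Feb 19, 2023 + 3 days = Feb 22, 2023.
QA release testing starts: Feb 22, 2023 + 61 days = Apr 24, 2023.
Granulation is complete: Feb 26, 2023.
Tablet compression finishes: Feb 26, 2023 + 27 days = Mar 25, 2023.
Coating is applied: Mar 25, 2023 + 28 days = Apr 22, 2023.
The batch is released: Apr 22, 2023 + 11 days = May 3, 2023.
Comparing: QA release testing starts on Apr 24, 2023 vs the batch is released on May 3, 2023. Earlier: QA release testing starts.

QA release testing starts — 24 April 2023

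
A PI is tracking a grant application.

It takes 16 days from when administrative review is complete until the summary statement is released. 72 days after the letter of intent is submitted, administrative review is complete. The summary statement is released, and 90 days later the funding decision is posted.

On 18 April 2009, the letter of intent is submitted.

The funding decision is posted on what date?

The letter of intent is submitted: Apr 18, 2009.
Administrative review is complete: Apr 18, 2009 + 72 days = Jun 29, 2009.
The summary statement is released: Jun 29, 2009 + 16 days = Jul 15, 2009.
The funding decision is posted: Jul 15, 2009 + 90 days = Oct 13, 2009.

13 October 2009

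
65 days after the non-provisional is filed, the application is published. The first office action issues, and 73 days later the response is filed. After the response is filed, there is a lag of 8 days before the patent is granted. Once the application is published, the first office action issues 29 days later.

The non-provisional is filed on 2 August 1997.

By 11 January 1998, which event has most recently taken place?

The non-provisional is filed: Aug 2, 1997.
The application is published: Aug 2, 1997 + 65 days = Oct 6, 1997.
The first office action issues: Oct 6, 1997 + 29 days = Nov 4, 1997.
The response is filed: Nov 4, 1997 + 73 days = Jan 16, 1998.
The patent is granted: Jan 16, 1998 + 8 days = Jan 24, 1998.
Jan 11, 1998 falls between when the first office action issues (Nov 4, 1997) and when the response is filed (Jan 16, 1998).

The first office action issues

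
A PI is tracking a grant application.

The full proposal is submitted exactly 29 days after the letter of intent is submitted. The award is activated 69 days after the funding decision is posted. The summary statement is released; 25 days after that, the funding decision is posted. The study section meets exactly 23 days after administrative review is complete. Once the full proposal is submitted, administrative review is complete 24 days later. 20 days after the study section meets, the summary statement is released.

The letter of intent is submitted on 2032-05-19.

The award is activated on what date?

2032-11-25

The letter of intent is submitted: May 19, 2032.
The full proposal is submitted: May 19, 2032 + 29 days = Jun 17, 2032.
Administrative review is complete: Jun 17, 2032 + 24 days = Jul 11, 2032.
The study section meets: Jul 11, 2032 + 23 days = Aug 3, 2032.
The summary statement is released: Aug 3, 2032 + 20 days = Aug 23, 2032.
The funding decision is posted: Aug 23, 2032 + 25 days = Sep 17, 2032.
The award is activated: Sep 17, 2032 + 69 days = Nov 25, 2032.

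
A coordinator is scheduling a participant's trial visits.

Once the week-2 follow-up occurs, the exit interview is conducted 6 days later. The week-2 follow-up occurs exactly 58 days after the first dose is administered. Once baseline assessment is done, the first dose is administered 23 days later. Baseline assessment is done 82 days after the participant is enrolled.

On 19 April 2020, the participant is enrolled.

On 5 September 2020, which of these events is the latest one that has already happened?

The participant is enrolled: Apr 19, 2020.
Baseline assessment is done: Apr 19, 2020 + 82 days = Jul 10, 2020.
The first dose is administered: Jul 10, 2020 + 23 days = Aug 2, 2020.
The week-2 follow-up occurs: Aug 2, 2020 + 58 days = Sep 29, 2020.
The exit interview is conducted: Sep 29, 2020 + 6 days = Oct 5, 2020.
Sep 5, 2020 falls between when the first dose is administered (Aug 2, 2020) and when the week-2 follow-up occurs (Sep 29, 2020).

The first dose is administered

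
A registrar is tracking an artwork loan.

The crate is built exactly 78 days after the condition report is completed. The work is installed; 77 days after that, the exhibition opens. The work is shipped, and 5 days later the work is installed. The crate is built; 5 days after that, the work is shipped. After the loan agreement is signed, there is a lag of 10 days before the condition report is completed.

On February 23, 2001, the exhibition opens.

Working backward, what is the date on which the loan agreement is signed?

The exhibition opens: Feb 23, 2001.
The work is installed: Feb 23, 2001 − 77 days = Dec 8, 2000.
The work is shipped: Dec 8, 2000 − 5 days = Dec 3, 2000.
The crate is built: Dec 3, 2000 − 5 days = Nov 28, 2000.
The condition report is completed: Nov 28, 2000 − 78 days = Sep 11, 2000.
The loan agreement is signed: Sep 11, 2000 − 10 days = Sep 1, 2000.

September 1, 2000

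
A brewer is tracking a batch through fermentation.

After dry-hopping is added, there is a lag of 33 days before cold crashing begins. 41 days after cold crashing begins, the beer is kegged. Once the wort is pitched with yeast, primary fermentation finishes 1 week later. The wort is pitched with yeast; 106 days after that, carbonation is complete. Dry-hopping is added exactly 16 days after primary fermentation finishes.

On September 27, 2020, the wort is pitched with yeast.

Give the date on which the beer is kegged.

The wort is pitched with yeast: Sep 27, 2020.
Primary fermentation finishes: Sep 27, 2020 + 1 week = Oct 4, 2020.
Dry-hopping is added: Oct 4, 2020 + 16 days = Oct 20, 2020.
Cold crashing begins: Oct 20, 2020 + 33 days = Nov 22, 2020.
The beer is kegged: Nov 22, 2020 + 41 days = Jan 2, 2021.

January 2, 2021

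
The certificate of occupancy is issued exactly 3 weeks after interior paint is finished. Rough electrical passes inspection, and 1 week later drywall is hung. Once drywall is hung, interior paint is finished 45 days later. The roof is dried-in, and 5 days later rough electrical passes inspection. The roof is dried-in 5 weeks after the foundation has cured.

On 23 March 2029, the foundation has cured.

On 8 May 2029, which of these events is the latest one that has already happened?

Rough electrical passes inspection

The foundation has cured: Mar 23, 2029.
The roof is dried-in: Mar 23, 2029 + 5 weeks = Apr 27, 2029.
Rough electrical passes inspection: Apr 27, 2029 + 5 days = May 2, 2029.
Drywall is hung: May 2, 2029 + 1 week = May 9, 2029.
Interior paint is finished: May 9, 2029 + 45 days = Jun 23, 2029.
The certificate of occupancy is issued: Jun 23, 2029 + 3 weeks = Jul 14, 2029.
May 8, 2029 falls between when rough electrical passes inspection (May 2, 2029) and when drywall is hung (May 9, 2029).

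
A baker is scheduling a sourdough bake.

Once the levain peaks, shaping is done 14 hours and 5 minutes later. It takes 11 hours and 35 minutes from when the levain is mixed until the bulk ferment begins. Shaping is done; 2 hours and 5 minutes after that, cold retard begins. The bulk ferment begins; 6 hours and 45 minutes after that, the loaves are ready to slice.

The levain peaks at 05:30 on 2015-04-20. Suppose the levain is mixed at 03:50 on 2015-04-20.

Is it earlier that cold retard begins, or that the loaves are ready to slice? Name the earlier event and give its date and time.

The levain peaks: 05:30 Apr 20, 2015.
Shaping is done: 05:30 Apr 20, 2015 + 14h05m = 19:35 Apr 20, 2015.
Cold retard begins: 19:35 Apr 20, 2015 + 2h05m = 21:40 Apr 20, 2015.
The levain is mixed: 03:50 Apr 20, 2015.
The bulk ferment begins: 03:50 Apr 20, 2015 + 11h35m = 15:25 Apr 20, 2015.
The loaves are ready to slice: 15:25 Apr 20, 2015 + 6h45m = 22:10 Apr 20, 2015.
Comparing: cold retard begins at 21:40 Apr 20, 2015 vs the loaves are ready to slice at 22:10 Apr 20, 2015. Earlier: cold retard begins.

Cold retard begins — 21:40 on 2015-04-20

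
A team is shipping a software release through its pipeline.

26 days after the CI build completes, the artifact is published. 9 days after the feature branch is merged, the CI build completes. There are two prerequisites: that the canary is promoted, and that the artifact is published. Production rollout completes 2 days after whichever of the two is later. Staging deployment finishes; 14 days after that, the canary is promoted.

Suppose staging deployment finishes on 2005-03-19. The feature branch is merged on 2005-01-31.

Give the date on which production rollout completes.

2005-04-04

Staging deployment finishes: Mar 19, 2005.
The canary is promoted: Mar 19, 2005 + 14 days = Apr 2, 2005.
The feature branch is merged: Jan 31, 2005.
The CI build completes: Jan 31, 2005 + 9 days = Feb 9, 2005.
The artifact is published: Feb 9, 2005 + 26 days = Mar 7, 2005.
Both prerequisites met — the canary is promoted (Apr 2, 2005), the artifact is published (Mar 7, 2005); the later is Apr 2, 2005.
Production rollout completes: Apr 2, 2005 + 2 days = Apr 4, 2005.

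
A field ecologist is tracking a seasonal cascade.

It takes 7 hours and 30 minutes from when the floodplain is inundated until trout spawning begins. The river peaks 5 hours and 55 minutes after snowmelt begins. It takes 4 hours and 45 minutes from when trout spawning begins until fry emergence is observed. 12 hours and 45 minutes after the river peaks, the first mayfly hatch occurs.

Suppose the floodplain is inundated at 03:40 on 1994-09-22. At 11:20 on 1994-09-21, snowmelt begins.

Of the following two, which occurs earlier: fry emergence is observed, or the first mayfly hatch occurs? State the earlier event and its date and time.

The first mayfly hatch occurs — 06:00 on 1994-09-22

The floodplain is inundated: 03:40 Sep 22, 1994.
Trout spawning begins: 03:40 Sep 22, 1994 + 7h30m = 11:10 Sep 22, 1994.
Fry emergence is observed: 11:10 Sep 22, 1994 + 4h45m = 15:55 Sep 22, 1994.
Snowmelt begins: 11:20 Sep 21, 1994.
The river peaks: 11:20 Sep 21, 1994 + 5h55m = 17:15 Sep 21, 1994.
The first mayfly hatch occurs: 17:15 Sep 21, 1994 + 12h45m = 06:00 Sep 22, 1994.
Comparing: fry emergence is observed at 15:55 Sep 22, 1994 vs the first mayfly hatch occurs at 06:00 Sep 22, 1994. Earlier: the first mayfly hatch occurs.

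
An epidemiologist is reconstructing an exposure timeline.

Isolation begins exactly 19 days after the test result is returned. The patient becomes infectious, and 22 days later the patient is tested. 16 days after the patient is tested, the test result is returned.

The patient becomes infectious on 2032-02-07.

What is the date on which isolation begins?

The patient becomes infectious: Feb 7, 2032.
The patient is tested: Feb 7, 2032 + 22 days = Feb 29, 2032.
The test result is returned: Feb 29, 2032 + 16 days = Mar 16, 2032.
Isolation begins: Mar 16, 2032 + 19 days = Apr 4, 2032.

2032-04-04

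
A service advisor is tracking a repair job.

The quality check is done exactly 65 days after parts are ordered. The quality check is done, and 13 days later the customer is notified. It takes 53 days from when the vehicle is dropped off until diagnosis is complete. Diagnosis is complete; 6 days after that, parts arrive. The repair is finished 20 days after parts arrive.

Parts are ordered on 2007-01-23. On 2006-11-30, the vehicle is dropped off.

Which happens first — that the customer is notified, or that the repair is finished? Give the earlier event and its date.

The repair is finished — 2007-02-17

Parts are ordered: Jan 23, 2007.
The quality check is done: Jan 23, 2007 + 65 days = Mar 29, 2007.
The customer is notified: Mar 29, 2007 + 13 days = Apr 11, 2007.
The vehicle is dropped off: Nov 30, 2006.
Diagnosis is complete: Nov 30, 2006 + 53 days = Jan 22, 2007.
Parts arrive: Jan 22, 2007 + 6 days = Jan 28, 2007.
The repair is finished: Jan 28, 2007 + 20 days = Feb 17, 2007.
Comparing: the customer is notified on Apr 11, 2007 vs the repair is finished on Feb 17, 2007. Earlier: the repair is finished.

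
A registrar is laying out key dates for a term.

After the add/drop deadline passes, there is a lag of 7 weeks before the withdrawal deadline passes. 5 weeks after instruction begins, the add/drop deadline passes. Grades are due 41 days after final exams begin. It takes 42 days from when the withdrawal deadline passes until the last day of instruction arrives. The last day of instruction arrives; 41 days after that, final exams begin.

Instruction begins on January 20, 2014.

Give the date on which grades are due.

August 16, 2014

Instruction begins: Jan 20, 2014.
The add/drop deadline passes: Jan 20, 2014 + 5 weeks = Feb 24, 2014.
The withdrawal deadline passes: Feb 24, 2014 + 7 weeks = Apr 14, 2014.
The last day of instruction arrives: Apr 14, 2014 + 42 days = May 26, 2014.
Final exams begin: May 26, 2014 + 41 days = Jul 6, 2014.
Grades are due: Jul 6, 2014 + 41 days = Aug 16, 2014.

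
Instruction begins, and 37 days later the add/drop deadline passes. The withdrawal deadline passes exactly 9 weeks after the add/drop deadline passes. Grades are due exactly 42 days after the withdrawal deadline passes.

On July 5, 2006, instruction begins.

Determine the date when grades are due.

November 24, 2006

Instruction begins: Jul 5, 2006.
The add/drop deadline passes: Jul 5, 2006 + 37 days = Aug 11, 2006.
The withdrawal deadline passes: Aug 11, 2006 + 9 weeks = Oct 13, 2006.
Grades are due: Oct 13, 2006 + 42 days = Nov 24, 2006.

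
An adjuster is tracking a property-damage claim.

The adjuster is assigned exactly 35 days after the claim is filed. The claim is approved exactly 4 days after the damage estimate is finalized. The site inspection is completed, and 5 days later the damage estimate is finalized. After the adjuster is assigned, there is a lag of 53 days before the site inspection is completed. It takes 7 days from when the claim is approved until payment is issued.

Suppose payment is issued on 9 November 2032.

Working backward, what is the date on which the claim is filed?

Payment is issued: Nov 9, 2032.
The claim is approved: Nov 9, 2032 − 7 days = Nov 2, 2032.
The damage estimate is finalized: Nov 2, 2032 − 4 days = Oct 29, 2032.
The site inspection is completed: Oct 29, 2032 − 5 days = Oct 24, 2032.
The adjuster is assigned: Oct 24, 2032 − 53 days = Sep 1, 2032.
The claim is filed: Sep 1, 2032 − 35 days = Jul 28, 2032.

28 July 2032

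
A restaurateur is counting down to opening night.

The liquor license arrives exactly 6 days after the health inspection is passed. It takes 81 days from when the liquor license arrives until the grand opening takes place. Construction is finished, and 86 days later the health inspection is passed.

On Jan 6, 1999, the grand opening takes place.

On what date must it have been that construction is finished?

Jul 17, 1998

The grand opening takes place: Jan 6, 1999.
The liquor license arrives: Jan 6, 1999 − 81 days = Oct 17, 1998.
The health inspection is passed: Oct 17, 1998 − 6 days = Oct 11, 1998.
Construction is finished: Oct 11, 1998 − 86 days = Jul 17, 1998.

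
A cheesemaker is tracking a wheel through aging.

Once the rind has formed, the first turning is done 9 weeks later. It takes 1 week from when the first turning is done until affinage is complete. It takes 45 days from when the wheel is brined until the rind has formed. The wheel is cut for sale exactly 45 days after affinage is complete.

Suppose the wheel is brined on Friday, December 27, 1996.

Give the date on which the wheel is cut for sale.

The wheel is brined: Dec 27, 1996.
The rind has formed: Dec 27, 1996 + 45 days = Feb 10, 1997.
The first turning is done: Feb 10, 1997 + 9 weeks = Apr 14, 1997.
Affinage is complete: Apr 14, 1997 + 1 week = Apr 21, 1997.
The wheel is cut for sale: Apr 21, 1997 + 45 days = Jun 5, 1997.

Thursday, June 5, 1997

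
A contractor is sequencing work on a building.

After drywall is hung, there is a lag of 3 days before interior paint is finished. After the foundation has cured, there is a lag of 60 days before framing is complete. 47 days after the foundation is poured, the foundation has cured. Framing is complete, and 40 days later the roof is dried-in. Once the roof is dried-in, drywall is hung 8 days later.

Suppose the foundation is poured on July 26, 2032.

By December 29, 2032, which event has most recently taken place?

The foundation is poured: Jul 26, 2032.
The foundation has cured: Jul 26, 2032 + 47 days = Sep 11, 2032.
Framing is complete: Sep 11, 2032 + 60 days = Nov 10, 2032.
The roof is dried-in: Nov 10, 2032 + 40 days = Dec 20, 2032.
Drywall is hung: Dec 20, 2032 + 8 days = Dec 28, 2032.
Interior paint is finished: Dec 28, 2032 + 3 days = Dec 31, 2032.
Dec 29, 2032 falls between when drywall is hung (Dec 28, 2032) and when interior paint is finished (Dec 31, 2032).

Drywall is hung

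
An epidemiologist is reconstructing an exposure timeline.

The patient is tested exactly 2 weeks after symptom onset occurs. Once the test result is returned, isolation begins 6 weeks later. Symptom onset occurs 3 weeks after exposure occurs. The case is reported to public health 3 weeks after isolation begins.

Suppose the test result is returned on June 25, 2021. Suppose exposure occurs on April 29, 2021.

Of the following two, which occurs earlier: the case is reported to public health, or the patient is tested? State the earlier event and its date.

The test result is returned: Jun 25, 2021.
Isolation begins: Jun 25, 2021 + 6 weeks = Aug 6, 2021.
The case is reported to public health: Aug 6, 2021 + 3 weeks = Aug 27, 2021.
Exposure occurs: Apr 29, 2021.
Symptom onset occurs: Apr 29, 2021 + 3 weeks = May 20, 2021.
The patient is tested: May 20, 2021 + 2 weeks = Jun 3, 2021.
Comparing: the case is reported to public health on Aug 27, 2021 vs the patient is tested on Jun 3, 2021. Earlier: the patient is tested.

The patient is tested — June 3, 2021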